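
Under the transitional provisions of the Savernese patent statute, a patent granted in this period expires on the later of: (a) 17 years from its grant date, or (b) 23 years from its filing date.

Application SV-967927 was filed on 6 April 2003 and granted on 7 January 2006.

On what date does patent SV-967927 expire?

2026-04-06

(a) grant + 17 years → 7 January 2023.
(b) filing + 23 years → 6 April 2026.
Later of the two: 6 April 2026.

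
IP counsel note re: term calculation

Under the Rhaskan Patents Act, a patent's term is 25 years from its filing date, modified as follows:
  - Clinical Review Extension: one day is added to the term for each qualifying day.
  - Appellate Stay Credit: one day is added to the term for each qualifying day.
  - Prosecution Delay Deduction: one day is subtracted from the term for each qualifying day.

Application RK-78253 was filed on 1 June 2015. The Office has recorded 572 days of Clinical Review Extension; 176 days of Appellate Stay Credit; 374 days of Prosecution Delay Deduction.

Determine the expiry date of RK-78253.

2041-06-10

Base term: filing date + 25 years → 1 June 2040.
Clinical Review Extension: +572 days → 25 December 2041.
Appellate Stay Credit: +176 days → 19 June 2042.
Prosecution Delay Deduction: −374 days → 10 June 2041.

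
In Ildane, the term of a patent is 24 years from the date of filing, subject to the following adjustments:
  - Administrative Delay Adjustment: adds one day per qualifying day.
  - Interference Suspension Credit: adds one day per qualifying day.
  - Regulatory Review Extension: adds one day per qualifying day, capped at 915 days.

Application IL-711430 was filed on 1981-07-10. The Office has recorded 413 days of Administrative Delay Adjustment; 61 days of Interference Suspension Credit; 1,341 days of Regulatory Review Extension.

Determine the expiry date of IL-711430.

2009-04-29

Base term: filing date + 24 years → 10 July 2005.
Administrative Delay Adjustment: +413 days → 27 August 2006.
Interference Suspension Credit: +61 days → 27 October 2006.
Regulatory Review Extension: 1341 days claimed exceeds the 915-day cap, so +915 days → 29 April 2009.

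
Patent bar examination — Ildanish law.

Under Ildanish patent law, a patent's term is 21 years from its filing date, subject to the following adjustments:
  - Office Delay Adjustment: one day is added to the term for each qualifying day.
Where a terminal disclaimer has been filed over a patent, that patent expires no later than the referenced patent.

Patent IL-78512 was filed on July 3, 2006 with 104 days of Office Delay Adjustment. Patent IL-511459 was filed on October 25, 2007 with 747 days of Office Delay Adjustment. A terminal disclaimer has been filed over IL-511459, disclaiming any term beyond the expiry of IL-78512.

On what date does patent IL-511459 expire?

Natural term of IL-511459:
  Base: filing + 21 years → 25 October 2028.
  Office Delay Adjustment: +747 days → 11 November 2030.
Expiry of referenced patent IL-78512:
  Base: filing + 21 years → 3 July 2027.
  Office Delay Adjustment: +104 days → 15 October 2027.
Terminal disclaimer: IL-511459 expires on the earlier of 11 November 2030 and 15 October 2027.

October 15, 2027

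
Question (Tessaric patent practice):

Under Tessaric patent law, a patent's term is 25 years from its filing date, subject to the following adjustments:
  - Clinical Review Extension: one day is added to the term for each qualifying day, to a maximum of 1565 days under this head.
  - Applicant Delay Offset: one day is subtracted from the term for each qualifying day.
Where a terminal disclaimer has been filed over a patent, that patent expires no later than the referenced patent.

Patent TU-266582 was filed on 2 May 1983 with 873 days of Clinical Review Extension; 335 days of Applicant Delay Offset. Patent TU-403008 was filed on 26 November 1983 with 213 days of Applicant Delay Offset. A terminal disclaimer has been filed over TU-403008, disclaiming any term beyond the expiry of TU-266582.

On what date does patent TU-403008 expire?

April 27, 2008

Natural term of TU-403008:
  Base: filing + 25 years → 26 November 2008.
  Applicant Delay Offset: −213 days → 27 April 2008.
Expiry of referenced patent TU-266582:
  Base: filing + 25 years → 2 May 2008.
  Clinical Review Extension: 873 days (within the 1565-day cap) → +873 days → 22 September 2010.
  Applicant Delay Offset: −335 days → 22 October 2009.
Terminal disclaimer: TU-403008 expires on the earlier of 27 April 2008 and 22 October 2009.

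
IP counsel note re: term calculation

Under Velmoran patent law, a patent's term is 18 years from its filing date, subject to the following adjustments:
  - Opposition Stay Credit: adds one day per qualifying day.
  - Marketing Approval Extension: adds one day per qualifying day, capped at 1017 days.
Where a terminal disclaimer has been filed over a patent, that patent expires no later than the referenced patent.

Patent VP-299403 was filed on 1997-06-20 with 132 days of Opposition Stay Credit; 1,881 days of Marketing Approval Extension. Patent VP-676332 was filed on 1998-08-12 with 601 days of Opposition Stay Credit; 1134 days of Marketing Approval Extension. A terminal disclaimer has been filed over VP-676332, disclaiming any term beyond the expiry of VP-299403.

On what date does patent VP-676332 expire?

August 12, 2018

Natural term of VP-676332:
  Base: filing + 18 years → 12 August 2016.
  Opposition Stay Credit: +601 days → 5 April 2018.
  Marketing Approval Extension: 1134 days claimed exceeds the 1017-day cap, so +1017 days → 16 January 2021.
Expiry of referenced patent VP-299403:
  Base: filing + 18 years → 20 June 2015.
  Opposition Stay Credit: +132 days → 30 October 2015.
  Marketing Approval Extension: 1881 days claimed exceeds the 1017-day cap, so +1017 days → 12 August 2018.
Terminal disclaimer: VP-676332 expires on the earlier of 16 January 2021 and 12 August 2018.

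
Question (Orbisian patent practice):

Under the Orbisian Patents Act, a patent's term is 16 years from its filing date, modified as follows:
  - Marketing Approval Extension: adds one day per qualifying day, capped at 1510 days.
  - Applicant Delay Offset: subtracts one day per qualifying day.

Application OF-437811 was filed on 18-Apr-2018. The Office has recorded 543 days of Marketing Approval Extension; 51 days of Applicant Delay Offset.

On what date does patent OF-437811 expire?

Base term: filing date + 16 years → 18 April 2034.
Marketing Approval Extension: 543 days (within the 1510-day cap) → +543 days → 13 October 2035.
Applicant Delay Offset: −51 days → 23 August 2035.

August 23, 2035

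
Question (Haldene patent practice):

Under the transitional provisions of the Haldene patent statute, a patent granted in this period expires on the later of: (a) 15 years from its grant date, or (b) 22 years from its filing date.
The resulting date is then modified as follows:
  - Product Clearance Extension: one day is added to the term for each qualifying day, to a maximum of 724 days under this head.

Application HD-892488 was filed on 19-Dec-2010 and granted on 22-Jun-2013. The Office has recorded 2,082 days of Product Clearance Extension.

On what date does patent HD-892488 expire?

December 13, 2034

(a) grant + 15 years → 22 June 2028.
(b) filing + 22 years → 19 December 2032.
Later of the two: 19 December 2032.
Product Clearance Extension: 2082 days claimed exceeds the 724-day cap, so +724 days → 13 December 2034.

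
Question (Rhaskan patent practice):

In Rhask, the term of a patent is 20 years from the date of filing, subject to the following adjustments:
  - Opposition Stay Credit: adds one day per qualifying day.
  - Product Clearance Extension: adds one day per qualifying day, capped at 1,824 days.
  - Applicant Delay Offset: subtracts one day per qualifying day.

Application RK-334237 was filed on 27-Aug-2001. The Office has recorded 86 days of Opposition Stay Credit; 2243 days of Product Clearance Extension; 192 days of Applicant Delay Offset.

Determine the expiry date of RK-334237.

Base term: filing date + 20 years → 27 August 2021.
Opposition Stay Credit: +86 days → 21 November 2021.
Product Clearance Extension: 2243 days claimed exceeds the 1824-day cap, so +1824 days → 19 November 2026.
Applicant Delay Offset: −192 days → 11 May 2026.

2026-05-11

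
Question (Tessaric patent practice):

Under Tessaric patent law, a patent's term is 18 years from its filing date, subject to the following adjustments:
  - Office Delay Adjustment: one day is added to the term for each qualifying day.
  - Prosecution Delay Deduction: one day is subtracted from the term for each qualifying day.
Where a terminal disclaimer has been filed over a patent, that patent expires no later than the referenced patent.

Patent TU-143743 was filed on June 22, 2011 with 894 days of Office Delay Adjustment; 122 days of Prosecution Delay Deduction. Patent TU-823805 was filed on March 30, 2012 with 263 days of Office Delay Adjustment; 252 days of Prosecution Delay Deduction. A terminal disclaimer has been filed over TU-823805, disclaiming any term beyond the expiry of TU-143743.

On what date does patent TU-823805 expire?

2030-04-10

Natural term of TU-823805:
  Base: filing + 18 years → 30 March 2030.
  Office Delay Adjustment: +263 days → 18 December 2030.
  Prosecution Delay Deduction: −252 days → 10 April 2030.
Expiry of referenced patent TU-143743:
  Base: filing + 18 years → 22 June 2029.
  Office Delay Adjustment: +894 days → 3 December 2031.
  Prosecution Delay Deduction: −122 days → 3 August 2031.
Terminal disclaimer: TU-823805 expires on the earlier of 10 April 2030 and 3 August 2031.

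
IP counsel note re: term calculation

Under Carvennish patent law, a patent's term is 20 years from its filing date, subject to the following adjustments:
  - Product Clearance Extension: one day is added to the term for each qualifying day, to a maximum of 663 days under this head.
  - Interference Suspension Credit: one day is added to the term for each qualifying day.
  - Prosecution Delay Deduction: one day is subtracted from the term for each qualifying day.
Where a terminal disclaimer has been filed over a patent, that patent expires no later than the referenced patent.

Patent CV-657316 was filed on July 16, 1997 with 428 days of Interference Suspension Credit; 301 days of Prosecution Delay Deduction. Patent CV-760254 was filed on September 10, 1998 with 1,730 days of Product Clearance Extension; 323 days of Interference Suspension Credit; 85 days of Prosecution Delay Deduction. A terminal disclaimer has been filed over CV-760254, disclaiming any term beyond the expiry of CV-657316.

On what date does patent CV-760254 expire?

Natural term of CV-760254:
  Base: filing + 20 years → 10 September 2018.
  Product Clearance Extension: 1730 days claimed exceeds the 663-day cap, so +663 days → 4 July 2020.
  Interference Suspension Credit: +323 days → 23 May 2021.
  Prosecution Delay Deduction: −85 days → 27 February 2021.
Expiry of referenced patent CV-657316:
  Base: filing + 20 years → 16 July 2017.
  Interference Suspension Credit: +428 days → 17 September 2018.
  Prosecution Delay Deduction: −301 days → 20 November 2017.
Terminal disclaimer: CV-760254 expires on the earlier of 27 February 2021 and 20 November 2017.

November 20, 2017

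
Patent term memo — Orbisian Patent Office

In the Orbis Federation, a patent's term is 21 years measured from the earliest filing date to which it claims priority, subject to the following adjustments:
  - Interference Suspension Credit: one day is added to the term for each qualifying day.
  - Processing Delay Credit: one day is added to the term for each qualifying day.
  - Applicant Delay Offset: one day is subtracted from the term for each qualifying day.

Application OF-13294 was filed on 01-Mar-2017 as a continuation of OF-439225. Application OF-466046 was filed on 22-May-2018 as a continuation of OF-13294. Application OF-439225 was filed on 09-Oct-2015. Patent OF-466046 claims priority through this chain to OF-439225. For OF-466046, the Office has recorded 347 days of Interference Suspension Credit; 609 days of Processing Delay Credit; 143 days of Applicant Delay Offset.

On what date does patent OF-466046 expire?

Earliest priority filing: 9 October 2015.
Base term: 9 October 2015 + 21 years → 9 October 2036.
Interference Suspension Credit: +347 days → 21 September 2037.
Processing Delay Credit: +609 days → 23 May 2039.
Applicant Delay Offset: −143 days → 31 December 2038.

December 31, 2038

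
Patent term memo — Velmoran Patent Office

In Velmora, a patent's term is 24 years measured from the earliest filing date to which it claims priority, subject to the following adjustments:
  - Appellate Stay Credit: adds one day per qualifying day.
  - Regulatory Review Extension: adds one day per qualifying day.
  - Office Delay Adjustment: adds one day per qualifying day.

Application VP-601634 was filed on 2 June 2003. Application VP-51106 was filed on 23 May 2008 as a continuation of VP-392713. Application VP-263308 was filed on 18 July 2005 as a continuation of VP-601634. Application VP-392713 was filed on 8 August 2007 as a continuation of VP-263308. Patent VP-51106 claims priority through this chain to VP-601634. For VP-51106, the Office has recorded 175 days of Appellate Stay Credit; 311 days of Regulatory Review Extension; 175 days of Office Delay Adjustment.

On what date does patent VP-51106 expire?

Earliest priority filing: 2 June 2003.
Base term: 2 June 2003 + 24 years → 2 June 2027.
Appellate Stay Credit: +175 days → 24 November 2027.
Regulatory Review Extension: +311 days → 30 September 2028.
Office Delay Adjustment: +175 days → 24 March 2029.

2029-03-24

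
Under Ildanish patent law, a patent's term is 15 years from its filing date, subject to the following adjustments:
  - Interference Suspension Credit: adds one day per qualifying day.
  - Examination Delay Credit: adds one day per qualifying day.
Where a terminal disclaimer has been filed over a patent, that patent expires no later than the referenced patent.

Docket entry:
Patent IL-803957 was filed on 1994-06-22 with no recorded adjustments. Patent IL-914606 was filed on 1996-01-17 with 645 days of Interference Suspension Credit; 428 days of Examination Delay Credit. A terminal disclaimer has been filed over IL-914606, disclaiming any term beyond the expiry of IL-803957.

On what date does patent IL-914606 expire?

2009-06-22

Natural term of IL-914606:
  Base: filing + 15 years → 17 January 2011.
  Interference Suspension Credit: +645 days → 23 October 2012.
  Examination Delay Credit: +428 days → 25 December 2013.
Expiry of referenced patent IL-803957:
  Base: filing + 15 years → 22 June 2009.
Terminal disclaimer: IL-914606 expires on the earlier of 25 December 2013 and 22 June 2009.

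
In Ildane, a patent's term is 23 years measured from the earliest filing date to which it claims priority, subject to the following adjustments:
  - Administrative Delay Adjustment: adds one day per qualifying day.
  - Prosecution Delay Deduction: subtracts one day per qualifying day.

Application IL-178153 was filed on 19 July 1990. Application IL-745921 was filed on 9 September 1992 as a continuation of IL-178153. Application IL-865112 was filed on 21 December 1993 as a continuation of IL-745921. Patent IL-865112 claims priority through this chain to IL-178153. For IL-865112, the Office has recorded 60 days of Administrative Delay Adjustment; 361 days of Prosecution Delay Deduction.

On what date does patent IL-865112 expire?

Earliest priority filing: 19 July 1990.
Base term: 19 July 1990 + 23 years → 19 July 2013.
Administrative Delay Adjustment: +60 days → 17 September 2013.
Prosecution Delay Deduction: −361 days → 21 September 2012.

September 21, 2012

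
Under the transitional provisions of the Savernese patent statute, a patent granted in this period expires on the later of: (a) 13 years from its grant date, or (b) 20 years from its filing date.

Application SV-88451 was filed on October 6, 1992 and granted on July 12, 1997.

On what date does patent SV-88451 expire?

(a) grant + 13 years → 12 July 2010.
(b) filing + 20 years → 6 October 2012.
Later of the two: 6 October 2012.

2012-10-06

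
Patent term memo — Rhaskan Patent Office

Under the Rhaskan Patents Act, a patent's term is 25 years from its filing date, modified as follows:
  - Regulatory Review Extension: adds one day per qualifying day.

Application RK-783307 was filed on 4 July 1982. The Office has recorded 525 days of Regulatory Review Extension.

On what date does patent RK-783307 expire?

December 10, 2008

Base term: filing date + 25 years → 4 July 2007.
Regulatory Review Extension: +525 days → 10 December 2008.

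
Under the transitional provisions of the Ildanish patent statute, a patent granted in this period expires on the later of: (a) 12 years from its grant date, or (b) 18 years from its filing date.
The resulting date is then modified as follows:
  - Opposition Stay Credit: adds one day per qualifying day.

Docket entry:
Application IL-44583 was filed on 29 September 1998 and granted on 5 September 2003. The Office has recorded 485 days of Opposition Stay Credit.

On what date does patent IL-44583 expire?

(a) grant + 12 years → 5 September 2015.
(b) filing + 18 years → 29 September 2016.
Later of the two: 29 September 2016.
Opposition Stay Credit: +485 days → 27 January 2018.

January 27, 2018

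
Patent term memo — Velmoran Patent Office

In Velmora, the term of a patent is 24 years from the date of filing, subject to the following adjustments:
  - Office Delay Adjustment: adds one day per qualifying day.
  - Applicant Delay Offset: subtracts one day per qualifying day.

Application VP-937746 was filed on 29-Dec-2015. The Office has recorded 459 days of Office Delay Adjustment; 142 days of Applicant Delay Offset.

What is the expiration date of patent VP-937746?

Base term: filing date + 24 years → 29 December 2039.
Office Delay Adjustment: +459 days → 1 April 2041.
Applicant Delay Offset: −142 days → 10 November 2040.

2040-11-10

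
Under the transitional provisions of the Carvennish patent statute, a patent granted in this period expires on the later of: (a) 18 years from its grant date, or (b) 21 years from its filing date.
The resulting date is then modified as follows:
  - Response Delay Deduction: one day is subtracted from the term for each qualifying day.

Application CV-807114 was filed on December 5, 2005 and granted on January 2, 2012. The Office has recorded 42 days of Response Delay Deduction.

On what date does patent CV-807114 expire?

(a) grant + 18 years → 2 January 2030.
(b) filing + 21 years → 5 December 2026.
Later of the two: 2 January 2030.
Response Delay Deduction: −42 days → 21 November 2029.

November 21, 2029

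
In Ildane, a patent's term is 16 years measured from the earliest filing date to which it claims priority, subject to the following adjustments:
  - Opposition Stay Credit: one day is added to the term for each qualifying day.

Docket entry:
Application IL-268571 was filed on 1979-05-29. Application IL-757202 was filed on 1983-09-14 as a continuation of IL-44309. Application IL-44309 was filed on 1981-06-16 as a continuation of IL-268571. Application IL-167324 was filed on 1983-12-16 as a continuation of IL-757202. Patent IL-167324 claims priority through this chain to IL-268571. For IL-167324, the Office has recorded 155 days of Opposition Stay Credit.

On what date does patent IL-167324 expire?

October 31, 1995

Earliest priority filing: 29 May 1979.
Base term: 29 May 1979 + 16 years → 29 May 1995.
Opposition Stay Credit: +155 days → 31 October 1995.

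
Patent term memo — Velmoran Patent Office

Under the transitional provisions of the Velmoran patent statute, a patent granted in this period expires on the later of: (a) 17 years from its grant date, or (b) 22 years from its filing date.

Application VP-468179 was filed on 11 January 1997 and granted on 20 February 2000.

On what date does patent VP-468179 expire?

January 11, 2019

(a) grant + 17 years → 20 February 2017.
(b) filing + 22 years → 11 January 2019.
Later of the two: 11 January 2019.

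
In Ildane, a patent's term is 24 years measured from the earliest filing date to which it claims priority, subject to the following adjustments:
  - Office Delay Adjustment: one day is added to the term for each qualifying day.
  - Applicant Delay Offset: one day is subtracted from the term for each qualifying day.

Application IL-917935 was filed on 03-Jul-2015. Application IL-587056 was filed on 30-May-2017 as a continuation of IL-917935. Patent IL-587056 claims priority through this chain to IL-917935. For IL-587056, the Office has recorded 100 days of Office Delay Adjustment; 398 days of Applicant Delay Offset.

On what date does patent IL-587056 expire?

Earliest priority filing: 3 July 2015.
Base term: 3 July 2015 + 24 years → 3 July 2039.
Office Delay Adjustment: +100 days → 11 October 2039.
Applicant Delay Offset: −398 days → 8 September 2038.

2038-09-08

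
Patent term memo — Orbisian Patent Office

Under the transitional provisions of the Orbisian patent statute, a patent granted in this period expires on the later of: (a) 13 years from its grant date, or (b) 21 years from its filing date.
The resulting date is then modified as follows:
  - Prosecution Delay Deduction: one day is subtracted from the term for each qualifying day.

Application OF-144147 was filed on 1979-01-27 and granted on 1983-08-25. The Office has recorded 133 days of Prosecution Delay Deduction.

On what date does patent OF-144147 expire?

1999-09-16

(a) grant + 13 years → 25 August 1996.
(b) filing + 21 years → 27 January 2000.
Later of the two: 27 January 2000.
Prosecution Delay Deduction: −133 days → 16 September 1999.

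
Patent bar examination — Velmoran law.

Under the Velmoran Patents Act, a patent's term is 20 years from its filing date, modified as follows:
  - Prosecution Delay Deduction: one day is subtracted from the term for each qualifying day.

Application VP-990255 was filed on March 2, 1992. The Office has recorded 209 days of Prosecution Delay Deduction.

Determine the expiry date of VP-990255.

2011-08-06

Base term: filing date + 20 years → 2 March 2012.
Prosecution Delay Deduction: −209 days → 6 August 2011.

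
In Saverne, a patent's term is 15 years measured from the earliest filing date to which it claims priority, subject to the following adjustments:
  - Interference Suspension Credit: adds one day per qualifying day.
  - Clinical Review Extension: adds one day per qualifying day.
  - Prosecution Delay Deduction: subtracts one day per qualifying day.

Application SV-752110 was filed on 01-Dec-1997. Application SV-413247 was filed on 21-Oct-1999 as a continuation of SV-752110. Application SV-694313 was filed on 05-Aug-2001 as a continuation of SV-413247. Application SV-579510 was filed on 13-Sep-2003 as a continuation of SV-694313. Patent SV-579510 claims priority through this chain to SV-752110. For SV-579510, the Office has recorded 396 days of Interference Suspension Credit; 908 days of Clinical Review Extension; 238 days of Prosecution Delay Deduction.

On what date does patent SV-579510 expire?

Earliest priority filing: 1 December 1997.
Base term: 1 December 1997 + 15 years → 1 December 2012.
Interference Suspension Credit: +396 days → 1 January 2014.
Clinical Review Extension: +908 days → 27 June 2016.
Prosecution Delay Deduction: −238 days → 2 November 2015.

November 2, 2015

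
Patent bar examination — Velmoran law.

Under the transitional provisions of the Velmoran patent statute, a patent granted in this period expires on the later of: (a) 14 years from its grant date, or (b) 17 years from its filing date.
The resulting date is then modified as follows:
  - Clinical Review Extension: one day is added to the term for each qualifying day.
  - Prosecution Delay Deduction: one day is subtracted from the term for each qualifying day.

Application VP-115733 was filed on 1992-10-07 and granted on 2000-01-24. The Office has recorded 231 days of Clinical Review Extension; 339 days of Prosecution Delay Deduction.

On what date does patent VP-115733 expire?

2013-10-08

(a) grant + 14 years → 24 January 2014.
(b) filing + 17 years → 7 October 2009.
Later of the two: 24 January 2014.
Clinical Review Extension: +231 days → 12 September 2014.
Prosecution Delay Deduction: −339 days → 8 October 2013.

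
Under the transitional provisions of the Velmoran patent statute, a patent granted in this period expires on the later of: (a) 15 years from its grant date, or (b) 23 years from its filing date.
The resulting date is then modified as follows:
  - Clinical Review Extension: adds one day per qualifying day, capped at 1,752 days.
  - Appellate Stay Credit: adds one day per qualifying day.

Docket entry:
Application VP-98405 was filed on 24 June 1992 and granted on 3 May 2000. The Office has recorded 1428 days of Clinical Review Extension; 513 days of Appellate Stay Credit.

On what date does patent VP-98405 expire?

2020-10-16

(a) grant + 15 years → 3 May 2015.
(b) filing + 23 years → 24 June 2015.
Later of the two: 24 June 2015.
Clinical Review Extension: 1428 days (within the 1752-day cap) → +1428 days → 22 May 2019.
Appellate Stay Credit: +513 days → 16 October 2020.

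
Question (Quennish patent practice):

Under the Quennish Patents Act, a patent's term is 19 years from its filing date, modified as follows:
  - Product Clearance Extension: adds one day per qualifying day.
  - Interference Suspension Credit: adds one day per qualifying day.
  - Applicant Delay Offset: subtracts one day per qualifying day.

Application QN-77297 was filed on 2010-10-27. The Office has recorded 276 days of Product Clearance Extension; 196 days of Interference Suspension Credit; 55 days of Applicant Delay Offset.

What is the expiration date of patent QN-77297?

Base term: filing date + 19 years → 27 October 2029.
Product Clearance Extension: +276 days → 30 July 2030.
Interference Suspension Credit: +196 days → 11 February 2031.
Applicant Delay Offset: −55 days → 18 December 2030.

2030-12-18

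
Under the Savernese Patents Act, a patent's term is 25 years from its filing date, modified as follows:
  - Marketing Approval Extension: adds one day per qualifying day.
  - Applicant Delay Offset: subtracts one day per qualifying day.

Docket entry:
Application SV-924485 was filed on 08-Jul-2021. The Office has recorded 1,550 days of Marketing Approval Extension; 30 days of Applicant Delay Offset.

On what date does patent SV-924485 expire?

2050-09-05

Base term: filing date + 25 years → 8 July 2046.
Marketing Approval Extension: +1550 days → 5 October 2050.
Applicant Delay Offset: −30 days → 5 September 2050.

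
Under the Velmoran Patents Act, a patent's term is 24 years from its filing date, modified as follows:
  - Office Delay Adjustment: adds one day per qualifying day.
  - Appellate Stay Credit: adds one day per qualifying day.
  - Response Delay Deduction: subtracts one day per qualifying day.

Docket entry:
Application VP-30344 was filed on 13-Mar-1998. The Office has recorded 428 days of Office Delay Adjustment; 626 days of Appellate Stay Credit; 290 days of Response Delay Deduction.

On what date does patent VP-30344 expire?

April 15, 2024

Base term: filing date + 24 years → 13 March 2022.
Office Delay Adjustment: +428 days → 15 May 2023.
Appellate Stay Credit: +626 days → 30 January 2025.
Response Delay Deduction: −290 days → 15 April 2024.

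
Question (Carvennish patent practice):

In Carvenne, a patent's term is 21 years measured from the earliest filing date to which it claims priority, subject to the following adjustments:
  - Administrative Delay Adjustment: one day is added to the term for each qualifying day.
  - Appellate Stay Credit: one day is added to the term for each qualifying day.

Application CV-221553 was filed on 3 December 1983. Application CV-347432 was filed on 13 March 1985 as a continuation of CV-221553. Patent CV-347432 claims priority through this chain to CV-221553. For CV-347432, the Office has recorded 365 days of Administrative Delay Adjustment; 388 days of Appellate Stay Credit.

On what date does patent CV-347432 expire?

Earliest priority filing: 3 December 1983.
Base term: 3 December 1983 + 21 years → 3 December 2004.
Administrative Delay Adjustment: +365 days → 3 December 2005.
Appellate Stay Credit: +388 days → 26 December 2006.

2006-12-26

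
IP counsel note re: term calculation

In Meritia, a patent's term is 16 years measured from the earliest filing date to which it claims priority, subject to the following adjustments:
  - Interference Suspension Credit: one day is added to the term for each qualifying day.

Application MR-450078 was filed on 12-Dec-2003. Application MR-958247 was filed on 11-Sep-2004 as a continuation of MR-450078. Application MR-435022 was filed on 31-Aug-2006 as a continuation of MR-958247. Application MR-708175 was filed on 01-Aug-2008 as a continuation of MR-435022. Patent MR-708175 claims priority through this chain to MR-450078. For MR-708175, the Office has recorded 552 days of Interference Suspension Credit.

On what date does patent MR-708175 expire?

Earliest priority filing: 12 December 2003.
Base term: 12 December 2003 + 16 years → 12 December 2019.
Interference Suspension Credit: +552 days → 16 June 2021.

2021-06-16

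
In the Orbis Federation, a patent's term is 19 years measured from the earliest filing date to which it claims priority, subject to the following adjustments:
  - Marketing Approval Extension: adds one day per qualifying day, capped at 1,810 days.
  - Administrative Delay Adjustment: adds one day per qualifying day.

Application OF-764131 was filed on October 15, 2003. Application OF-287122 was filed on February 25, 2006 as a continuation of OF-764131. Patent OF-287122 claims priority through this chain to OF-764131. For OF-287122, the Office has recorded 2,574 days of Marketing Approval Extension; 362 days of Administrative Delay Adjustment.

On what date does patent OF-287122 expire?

2028-09-25

Earliest priority filing: 15 October 2003.
Base term: 15 October 2003 + 19 years → 15 October 2022.
Marketing Approval Extension: 2574 days claimed exceeds the 1810-day cap, so +1810 days → 29 September 2027.
Administrative Delay Adjustment: +362 days → 25 September 2028.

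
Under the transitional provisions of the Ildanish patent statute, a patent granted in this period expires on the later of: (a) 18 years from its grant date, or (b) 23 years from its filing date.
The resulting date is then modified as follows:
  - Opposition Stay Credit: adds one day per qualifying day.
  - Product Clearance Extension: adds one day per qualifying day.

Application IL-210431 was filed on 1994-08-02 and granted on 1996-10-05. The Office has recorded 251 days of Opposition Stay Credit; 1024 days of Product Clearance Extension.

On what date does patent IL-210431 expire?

2021-01-28

(a) grant + 18 years → 5 October 2014.
(b) filing + 23 years → 2 August 2017.
Later of the two: 2 August 2017.
Opposition Stay Credit: +251 days → 10 April 2018.
Product Clearance Extension: +1024 days → 28 January 2021.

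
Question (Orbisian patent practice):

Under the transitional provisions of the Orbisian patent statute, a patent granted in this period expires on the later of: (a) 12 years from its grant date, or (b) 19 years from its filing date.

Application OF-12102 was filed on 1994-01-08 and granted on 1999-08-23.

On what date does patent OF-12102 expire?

2013-01-08

(a) grant + 12 years → 23 August 2011.
(b) filing + 19 years → 8 January 2013.
Later of the two: 8 January 2013.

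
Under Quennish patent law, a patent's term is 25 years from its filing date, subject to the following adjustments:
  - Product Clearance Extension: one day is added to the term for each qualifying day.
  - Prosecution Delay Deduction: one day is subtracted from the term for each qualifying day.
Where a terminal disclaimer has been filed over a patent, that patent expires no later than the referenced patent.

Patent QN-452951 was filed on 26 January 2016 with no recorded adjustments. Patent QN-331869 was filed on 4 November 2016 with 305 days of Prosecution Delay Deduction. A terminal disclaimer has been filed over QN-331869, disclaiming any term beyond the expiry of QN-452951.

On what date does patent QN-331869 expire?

January 3, 2041

Natural term of QN-331869:
  Base: filing + 25 years → 4 November 2041.
  Prosecution Delay Deduction: −305 days → 3 January 2041.
Expiry of referenced patent QN-452951:
  Base: filing + 25 years → 26 January 2041.
Terminal disclaimer: QN-331869 expires on the earlier of 3 January 2041 and 26 January 2041.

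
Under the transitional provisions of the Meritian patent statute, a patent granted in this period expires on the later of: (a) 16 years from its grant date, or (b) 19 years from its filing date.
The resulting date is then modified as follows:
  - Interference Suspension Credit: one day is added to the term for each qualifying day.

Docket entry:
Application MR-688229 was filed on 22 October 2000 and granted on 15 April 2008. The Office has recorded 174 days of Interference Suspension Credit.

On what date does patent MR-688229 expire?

(a) grant + 16 years → 15 April 2024.
(b) filing + 19 years → 22 October 2019.
Later of the two: 15 April 2024.
Interference Suspension Credit: +174 days → 6 October 2024.

October 6, 2024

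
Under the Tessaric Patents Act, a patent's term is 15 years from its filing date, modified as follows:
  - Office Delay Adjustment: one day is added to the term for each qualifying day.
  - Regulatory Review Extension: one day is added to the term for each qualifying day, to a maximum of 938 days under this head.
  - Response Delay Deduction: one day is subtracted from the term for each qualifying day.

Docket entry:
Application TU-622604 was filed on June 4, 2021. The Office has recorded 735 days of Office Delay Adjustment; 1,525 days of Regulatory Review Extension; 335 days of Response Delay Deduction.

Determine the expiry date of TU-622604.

Base term: filing date + 15 years → 4 June 2036.
Office Delay Adjustment: +735 days → 9 June 2038.
Regulatory Review Extension: 1525 days claimed exceeds the 938-day cap, so +938 days → 2 January 2041.
Response Delay Deduction: −335 days → 2 February 2040.

2040-02-02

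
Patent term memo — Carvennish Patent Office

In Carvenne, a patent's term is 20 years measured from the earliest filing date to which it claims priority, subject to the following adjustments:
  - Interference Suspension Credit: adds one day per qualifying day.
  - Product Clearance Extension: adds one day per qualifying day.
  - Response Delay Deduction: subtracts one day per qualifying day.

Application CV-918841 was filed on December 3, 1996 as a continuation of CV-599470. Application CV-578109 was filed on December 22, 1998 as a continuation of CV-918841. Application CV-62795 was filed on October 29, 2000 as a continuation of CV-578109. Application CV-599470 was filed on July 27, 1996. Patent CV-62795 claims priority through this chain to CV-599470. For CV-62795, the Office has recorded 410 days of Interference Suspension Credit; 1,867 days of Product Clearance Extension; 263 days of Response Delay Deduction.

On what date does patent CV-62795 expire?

Earliest priority filing: 27 July 1996.
Base term: 27 July 1996 + 20 years → 27 July 2016.
Interference Suspension Credit: +410 days → 10 September 2017.
Product Clearance Extension: +1867 days → 21 October 2022.
Response Delay Deduction: −263 days → 31 January 2022.

2022-01-31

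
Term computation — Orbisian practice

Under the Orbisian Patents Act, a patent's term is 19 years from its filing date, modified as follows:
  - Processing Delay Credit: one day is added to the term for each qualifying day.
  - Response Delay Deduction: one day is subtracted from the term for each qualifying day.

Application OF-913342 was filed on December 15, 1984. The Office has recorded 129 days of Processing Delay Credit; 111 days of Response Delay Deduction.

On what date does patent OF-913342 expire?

Base term: filing date + 19 years → 15 December 2003.
Processing Delay Credit: +129 days → 22 April 2004.
Response Delay Deduction: −111 days → 2 January 2004.

2004-01-02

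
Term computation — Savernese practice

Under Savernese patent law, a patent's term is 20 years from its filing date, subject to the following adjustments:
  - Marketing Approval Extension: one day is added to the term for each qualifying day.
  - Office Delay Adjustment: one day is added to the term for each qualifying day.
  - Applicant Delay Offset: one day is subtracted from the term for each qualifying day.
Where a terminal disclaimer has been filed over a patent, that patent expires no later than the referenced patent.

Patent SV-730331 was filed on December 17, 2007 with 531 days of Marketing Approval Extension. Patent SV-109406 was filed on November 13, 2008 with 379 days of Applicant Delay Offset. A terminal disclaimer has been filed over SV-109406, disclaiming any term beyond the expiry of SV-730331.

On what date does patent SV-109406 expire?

2027-10-31

Natural term of SV-109406:
  Base: filing + 20 years → 13 November 2028.
  Applicant Delay Offset: −379 days → 31 October 2027.
Expiry of referenced patent SV-730331:
  Base: filing + 20 years → 17 December 2027.
  Marketing Approval Extension: +531 days → 31 May 2029.
Terminal disclaimer: SV-109406 expires on the earlier of 31 October 2027 and 31 May 2029.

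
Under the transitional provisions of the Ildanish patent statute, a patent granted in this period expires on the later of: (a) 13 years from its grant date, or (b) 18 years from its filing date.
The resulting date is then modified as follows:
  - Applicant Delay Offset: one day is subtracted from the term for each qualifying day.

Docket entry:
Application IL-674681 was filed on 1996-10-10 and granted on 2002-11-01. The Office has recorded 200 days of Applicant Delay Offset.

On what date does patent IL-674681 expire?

(a) grant + 13 years → 1 November 2015.
(b) filing + 18 years → 10 October 2014.
Later of the two: 1 November 2015.
Applicant Delay Offset: −200 days → 15 April 2015.

April 15, 2015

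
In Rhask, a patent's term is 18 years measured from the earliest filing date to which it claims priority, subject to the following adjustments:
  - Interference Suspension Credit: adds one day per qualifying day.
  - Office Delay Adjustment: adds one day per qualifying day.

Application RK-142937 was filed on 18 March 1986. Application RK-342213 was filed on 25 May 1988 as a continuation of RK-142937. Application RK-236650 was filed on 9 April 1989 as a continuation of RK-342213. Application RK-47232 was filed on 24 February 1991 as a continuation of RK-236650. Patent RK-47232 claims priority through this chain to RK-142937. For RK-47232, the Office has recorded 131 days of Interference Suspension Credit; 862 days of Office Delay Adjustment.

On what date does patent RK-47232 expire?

Earliest priority filing: 18 March 1986.
Base term: 18 March 1986 + 18 years → 18 March 2004.
Interference Suspension Credit: +131 days → 27 July 2004.
Office Delay Adjustment: +862 days → 6 December 2006.

December 6, 2006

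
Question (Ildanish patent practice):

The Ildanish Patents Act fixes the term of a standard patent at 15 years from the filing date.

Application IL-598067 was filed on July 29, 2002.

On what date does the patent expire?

2017-07-29

Filing date + 15 years → 29 July 2017.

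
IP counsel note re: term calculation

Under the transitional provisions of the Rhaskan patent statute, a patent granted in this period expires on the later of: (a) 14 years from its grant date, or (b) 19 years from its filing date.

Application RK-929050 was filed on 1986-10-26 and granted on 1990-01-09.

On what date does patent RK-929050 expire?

October 26, 2005

(a) grant + 14 years → 9 January 2004.
(b) filing + 19 years → 26 October 2005.
Later of the two: 26 October 2005.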